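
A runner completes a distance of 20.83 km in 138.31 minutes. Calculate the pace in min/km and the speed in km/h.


Pace = time / distance = 138.31 min / 20.83 km = 6.6399 min/km
Speed = distance / time_in_hours = 20.83 / 2.3052 hr
Speed = 9.0362 km/h

6.6399 min/km, 9.0362 km/h


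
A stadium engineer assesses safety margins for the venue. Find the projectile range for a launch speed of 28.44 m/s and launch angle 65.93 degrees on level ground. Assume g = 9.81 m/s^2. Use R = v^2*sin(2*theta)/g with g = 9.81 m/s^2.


R = v^2 * sin(2*theta) / g
Convert angle to radians: theta = 65.93 deg = 1.1507 rad
sin(2*theta) = sin(2.3014) = 0.7448
R = 28.44^2 * 0.7448 / 9.81
R = 808.8336 * 0.7448 / 9.81 = 61.4068 m

61.4068 m


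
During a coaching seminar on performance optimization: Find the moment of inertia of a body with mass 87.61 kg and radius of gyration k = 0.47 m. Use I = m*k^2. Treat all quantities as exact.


I = m * k^2
I = 87.61 * 0.47^2
I = 87.61 * 0.2209 = 19.353 kg*m^2

19.353 kg*m^2


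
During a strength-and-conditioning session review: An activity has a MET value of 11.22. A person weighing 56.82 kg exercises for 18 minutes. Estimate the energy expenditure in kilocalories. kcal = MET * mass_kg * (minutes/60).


kcal = MET * mass * time_hr
Convert time: 18 min = 0.3 hr
kcal = 11.22 * 56.82 * 0.3
kcal = 191.2561 kcal

191.2561 kcal


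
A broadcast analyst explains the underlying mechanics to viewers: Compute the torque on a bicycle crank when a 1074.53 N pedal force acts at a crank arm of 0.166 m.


tau = F * d
tau = 1074.53 * 0.166
tau = 178.372 N*m

178.372 N*m


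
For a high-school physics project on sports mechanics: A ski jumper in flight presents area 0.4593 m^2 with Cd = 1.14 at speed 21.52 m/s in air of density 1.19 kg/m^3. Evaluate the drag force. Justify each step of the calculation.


Fd = 0.5 * Cd * rho * A * v^2
Fd = 0.5 * 1.14 * 1.19 * 0.4593 * 21.52^2
v^2 = 463.1104
Fd = 0.5 * 1.14 * 1.19 * 0.4593 * 463.1104 = 144.2789 N

144.2789 N


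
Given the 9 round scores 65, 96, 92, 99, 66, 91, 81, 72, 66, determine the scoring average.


Average = sum / n
Sum = 728
Average = 728 / 9 = 80.8889

80.8889


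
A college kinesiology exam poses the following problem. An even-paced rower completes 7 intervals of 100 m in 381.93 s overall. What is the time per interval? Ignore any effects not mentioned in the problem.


Split time = total_time / n_laps = 381.93 / 7
Split time = 54.5614 s per lap

54.5614 s


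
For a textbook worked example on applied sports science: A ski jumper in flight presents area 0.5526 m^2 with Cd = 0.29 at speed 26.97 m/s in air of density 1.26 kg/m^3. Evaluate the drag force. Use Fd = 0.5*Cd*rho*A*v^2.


Fd = 0.5 * Cd * rho * A * v^2
Fd = 0.5 * 0.29 * 1.26 * 0.5526 * 26.97^2
v^2 = 727.3809
Fd = 0.5 * 0.29 * 1.26 * 0.5526 * 727.3809 = 73.4364 N

73.4364 N


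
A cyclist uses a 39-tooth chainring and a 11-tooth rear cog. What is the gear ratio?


GR = front_teeth / rear_teeth
GR = 39 / 11
GR = 3.5455

3.5455


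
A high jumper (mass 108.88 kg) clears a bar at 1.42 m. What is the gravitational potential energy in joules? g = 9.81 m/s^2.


PE = m * g * h
PE = 108.88 * 9.81 * 1.42
PE = 1068.1128 * 1.42 = 1516.7202 J

1516.7202 J


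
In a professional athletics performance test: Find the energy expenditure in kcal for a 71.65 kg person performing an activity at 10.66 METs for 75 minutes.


kcal = MET * mass * time_hr
Convert time: 75 min = 1.25 hr
kcal = 10.66 * 71.65 * 1.25
kcal = 954.7363 kcal

954.7363 kcal


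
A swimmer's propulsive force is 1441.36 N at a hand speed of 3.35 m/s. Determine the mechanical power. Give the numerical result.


P = F * v
P = 1441.36 * 3.35
P = 4828.556 W

4828.556 W


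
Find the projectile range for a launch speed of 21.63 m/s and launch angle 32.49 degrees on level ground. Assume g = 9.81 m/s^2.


R = v^2 * sin(2*theta) / g
Convert angle to radians: theta = 32.49 deg = 0.5671 rad
sin(2*theta) = sin(1.1341) = 0.9062
R = 21.63^2 * 0.9062 / 9.81
R = 467.8569 * 0.9062 / 9.81 = 43.2164 m

43.2164 m


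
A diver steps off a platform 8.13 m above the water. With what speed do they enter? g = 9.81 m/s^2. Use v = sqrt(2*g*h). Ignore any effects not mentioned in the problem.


v = sqrt(2 * g * h)
v = sqrt(2 * 9.81 * 8.13)
v = sqrt(159.5106) = 12.6298 m/s

12.6298 m/s


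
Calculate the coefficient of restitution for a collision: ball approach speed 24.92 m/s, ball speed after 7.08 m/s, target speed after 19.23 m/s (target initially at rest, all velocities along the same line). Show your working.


e = (v2_after - v1_after) / (v1_before - v2_before)
Numerator = 19.23 - 7.08 = 12.15
Denominator = 24.92 - 0 = 24.92
e = 12.15 / 24.92 = 0.4876

0.4876


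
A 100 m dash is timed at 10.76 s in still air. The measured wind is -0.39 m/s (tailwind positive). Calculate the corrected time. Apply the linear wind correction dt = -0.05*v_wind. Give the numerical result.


dt = -0.05 * v_wind = -0.05 * -0.39 = 0.0195 s
t_corrected = t_still + dt = 10.76 + (0.0195)
t_corrected = 10.7795 s

10.7795 s


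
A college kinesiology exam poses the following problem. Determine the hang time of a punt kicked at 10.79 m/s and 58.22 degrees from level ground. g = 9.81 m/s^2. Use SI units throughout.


T = 2*v*sin(theta)/g
sin(theta) = sin(58.22 deg) = 0.8501
T = 2*10.79*0.8501 / 9.81
T = 18.3447 / 9.81 = 1.87 s

1.87 s


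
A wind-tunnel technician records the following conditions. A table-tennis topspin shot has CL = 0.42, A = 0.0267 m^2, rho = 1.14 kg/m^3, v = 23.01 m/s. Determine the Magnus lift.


FM = 0.5 * CL * rho * A * v^2
FM = 0.5 * 0.42 * 1.14 * 0.0267 * 23.01^2
v^2 = 529.4601
FM = 0.5 * 0.42 * 1.14 * 0.0267 * 529.4601 = 3.3843 N

3.3843 N


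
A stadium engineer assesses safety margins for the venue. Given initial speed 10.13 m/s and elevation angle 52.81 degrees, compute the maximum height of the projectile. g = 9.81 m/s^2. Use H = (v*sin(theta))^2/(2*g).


H = (v*sin(theta))^2 / (2*g)
vy = v*sin(theta) = 10.13 * sin(52.81 deg) = 8.0699 m/s
H = vy^2 / (2*g) = 65.1236 / (2*9.81)
H = 65.1236 / 19.62 = 3.3192 m

3.3192 m


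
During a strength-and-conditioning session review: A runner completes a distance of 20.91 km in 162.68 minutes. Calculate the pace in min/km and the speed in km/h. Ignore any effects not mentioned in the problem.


Pace = time / distance = 162.68 min / 20.91 km = 7.78 min/km
Speed = distance / time_in_hours = 20.91 / 2.7113 hr
Speed = 7.7121 km/h

7.78 min/km, 7.7121 km/h


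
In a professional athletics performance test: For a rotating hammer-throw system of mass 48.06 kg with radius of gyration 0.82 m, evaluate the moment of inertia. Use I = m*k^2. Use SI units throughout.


I = m * k^2
I = 48.06 * 0.82^2
I = 48.06 * 0.6724 = 32.3155 kg*m^2

32.3155 kg*m^2


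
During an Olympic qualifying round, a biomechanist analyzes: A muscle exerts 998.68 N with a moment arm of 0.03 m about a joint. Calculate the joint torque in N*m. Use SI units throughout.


tau = F * d
tau = 998.68 * 0.03
tau = 29.9604 N*m

29.9604 N*m


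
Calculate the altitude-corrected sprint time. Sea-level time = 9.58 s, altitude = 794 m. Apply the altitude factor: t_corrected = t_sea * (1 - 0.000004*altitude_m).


Correction factor = 1 - 0.000004 * 794 = 0.996824
t_corrected = t_sea * factor = 9.58 * 0.996824
t_corrected = 9.5496 s

9.5496 s


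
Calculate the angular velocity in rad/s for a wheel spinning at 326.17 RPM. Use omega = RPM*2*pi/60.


omega = RPM * 2 * pi / 60
omega = 326.17 * 2 * 3.14159 / 60
omega = 2049.3866 / 60 = 34.1564 rad/s

34.1564 rad/s


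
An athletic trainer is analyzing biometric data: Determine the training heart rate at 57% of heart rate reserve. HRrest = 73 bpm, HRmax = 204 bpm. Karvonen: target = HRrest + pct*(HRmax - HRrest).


Target = HRrest + pct*(HRmax - HRrest)
Heart rate reserve = HRmax - HRrest = 204 - 73 = 131 bpm
Fraction = 57% = 0.57
Target = 73 + 0.57 * 131
Target = 73 + 74.67 = 147.67 bpm

147.67 bpm


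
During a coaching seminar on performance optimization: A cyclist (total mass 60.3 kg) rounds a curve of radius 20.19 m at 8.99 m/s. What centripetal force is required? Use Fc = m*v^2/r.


Fc = m * v^2 / r
v^2 = 8.99^2 = 80.8201
Fc = 60.3 * 80.8201 / 20.19
Fc = 4873.452 / 20.19 = 241.3795 N

241.3795 N


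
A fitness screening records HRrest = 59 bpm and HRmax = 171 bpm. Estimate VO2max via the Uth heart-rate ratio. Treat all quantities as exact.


VO2max = 15.3 * HRmax / HRrest
VO2max = 15.3 * 171 / 59
VO2max = 2616.3 / 59 = 44.3441 mL/kg/min

44.3441 mL/kg/min


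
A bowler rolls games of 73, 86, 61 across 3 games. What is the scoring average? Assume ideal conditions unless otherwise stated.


Average = sum / n
Sum = 220
Average = 220 / 3 = 73.3333

73.3333


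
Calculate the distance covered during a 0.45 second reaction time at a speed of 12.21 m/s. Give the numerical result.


d = v * t
d = 12.21 * 0.45
d = 5.4945 m

5.4945 m


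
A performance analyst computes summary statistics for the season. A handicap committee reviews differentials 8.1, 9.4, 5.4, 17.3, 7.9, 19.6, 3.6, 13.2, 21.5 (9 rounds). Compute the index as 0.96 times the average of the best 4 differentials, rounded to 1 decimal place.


All differentials: 8.1, 9.4, 5.4, 17.3, 7.9, 19.6, 3.6, 13.2, 21.5
Sorted: 3.6, 5.4, 7.9, 8.1, 9.4, 13.2, 17.3, 19.6, 21.5
Best 4: 3.6, 5.4, 7.9, 8.1
Average of best = 25 / 4 = 6.25
Raw index = 6.25 * 0.96 = 6
Handicap index = round(6, 1) = 6.0

6.0


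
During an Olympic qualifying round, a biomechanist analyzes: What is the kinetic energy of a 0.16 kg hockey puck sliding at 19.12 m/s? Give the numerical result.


KE = 0.5 * m * v^2
KE = 0.5 * 0.16 * 19.12^2
KE = 0.5 * 0.16 * 365.5744 = 29.246 J

29.246 J


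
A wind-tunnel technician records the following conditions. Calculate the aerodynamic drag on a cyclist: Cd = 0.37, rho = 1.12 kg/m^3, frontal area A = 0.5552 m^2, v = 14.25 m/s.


Fd = 0.5 * Cd * rho * A * v^2
Fd = 0.5 * 0.37 * 1.12 * 0.5552 * 14.25^2
v^2 = 203.0625
Fd = 0.5 * 0.37 * 1.12 * 0.5552 * 203.0625 = 23.3598 N

23.3598 N


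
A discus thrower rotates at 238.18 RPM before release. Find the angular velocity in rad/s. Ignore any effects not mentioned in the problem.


omega = RPM * 2 * pi / 60
omega = 238.18 * 2 * 3.14159 / 60
omega = 1496.5291 / 60 = 24.9422 rad/s

24.9422 rad/s


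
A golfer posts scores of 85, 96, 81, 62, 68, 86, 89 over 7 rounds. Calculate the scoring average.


Average = sum / n
Sum = 567
Average = 567 / 7 = 81

81


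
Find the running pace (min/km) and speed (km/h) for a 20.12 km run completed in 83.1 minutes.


Pace = time / distance = 83.1 min / 20.12 km = 4.1302 min/km
Speed = distance / time_in_hours = 20.12 / 1.385 hr
Speed = 14.5271 km/h

4.1302 min/km, 14.5271 km/h


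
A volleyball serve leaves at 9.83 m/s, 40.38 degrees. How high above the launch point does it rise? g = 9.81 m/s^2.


H = (v*sin(theta))^2 / (2*g)
vy = v*sin(theta) = 9.83 * sin(40.38 deg) = 6.3684 m/s
H = vy^2 / (2*g) = 40.5566 / (2*9.81)
H = 40.5566 / 19.62 = 2.0671 m

2.0671 m


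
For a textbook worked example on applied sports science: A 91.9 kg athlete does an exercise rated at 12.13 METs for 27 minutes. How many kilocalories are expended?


kcal = MET * mass * time_hr
Convert time: 27 min = 0.45 hr
kcal = 12.13 * 91.9 * 0.45
kcal = 501.6362 kcal

501.6362 kcal


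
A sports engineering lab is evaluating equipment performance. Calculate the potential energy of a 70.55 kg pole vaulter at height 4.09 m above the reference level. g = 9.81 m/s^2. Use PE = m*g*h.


PE = m * g * h
PE = 70.55 * 9.81 * 4.09
PE = 692.0955 * 4.09 = 2830.6706 J

2830.6706 J


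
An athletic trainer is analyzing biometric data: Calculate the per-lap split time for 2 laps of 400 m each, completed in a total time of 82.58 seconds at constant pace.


Split time = total_time / n_laps = 82.58 / 2
Split time = 41.29 s per lap

41.29 s


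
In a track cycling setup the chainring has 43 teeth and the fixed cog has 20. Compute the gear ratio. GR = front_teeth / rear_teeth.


GR = front_teeth / rear_teeth
GR = 43 / 20
GR = 2.15

2.15


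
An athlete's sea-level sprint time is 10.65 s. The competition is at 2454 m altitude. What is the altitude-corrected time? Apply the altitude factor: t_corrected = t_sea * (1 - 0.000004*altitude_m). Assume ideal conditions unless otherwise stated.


Correction factor = 1 - 0.000004 * 2454 = 0.990184
t_corrected = t_sea * factor = 10.65 * 0.990184
t_corrected = 10.5455 s

10.5455 s


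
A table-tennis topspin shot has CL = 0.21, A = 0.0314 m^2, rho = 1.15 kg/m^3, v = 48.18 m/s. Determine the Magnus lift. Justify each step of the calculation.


FM = 0.5 * CL * rho * A * v^2
FM = 0.5 * 0.21 * 1.15 * 0.0314 * 48.18^2
v^2 = 2321.3124
FM = 0.5 * 0.21 * 1.15 * 0.0314 * 2321.3124 = 8.8014 N

8.8014 N


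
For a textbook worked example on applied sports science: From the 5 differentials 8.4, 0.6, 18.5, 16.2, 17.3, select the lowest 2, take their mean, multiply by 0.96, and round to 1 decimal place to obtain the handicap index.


All differentials: 8.4, 0.6, 18.5, 16.2, 17.3
Sorted: 0.6, 8.4, 16.2, 17.3, 18.5
Best 2: 0.6, 8.4
Average of best = 9 / 2 = 4.5
Raw index = 4.5 * 0.96 = 4.32
Handicap index = round(4.32, 1) = 4.3

4.3


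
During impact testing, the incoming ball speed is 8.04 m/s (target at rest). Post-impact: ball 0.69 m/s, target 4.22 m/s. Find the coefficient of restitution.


e = (v2_after - v1_after) / (v1_before - v2_before)
Numerator = 4.22 - 0.69 = 3.53
Denominator = 8.04 - 0 = 8.04
e = 3.53 / 8.04 = 0.4391

0.4391


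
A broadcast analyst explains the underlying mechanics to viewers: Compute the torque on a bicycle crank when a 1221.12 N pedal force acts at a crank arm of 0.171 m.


tau = F * d
tau = 1221.12 * 0.171
tau = 208.8115 N*m

208.8115 N*m


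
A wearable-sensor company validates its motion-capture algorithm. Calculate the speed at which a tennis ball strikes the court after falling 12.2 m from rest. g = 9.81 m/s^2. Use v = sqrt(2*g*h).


v = sqrt(2 * g * h)
v = sqrt(2 * 9.81 * 12.2)
v = sqrt(239.364) = 15.4714 m/s

15.4714 m/s


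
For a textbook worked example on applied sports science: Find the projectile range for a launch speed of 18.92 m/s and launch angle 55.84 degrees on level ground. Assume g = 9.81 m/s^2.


R = v^2 * sin(2*theta) / g
Convert angle to radians: theta = 55.84 deg = 0.9746 rad
sin(2*theta) = sin(1.9492) = 0.9293
R = 18.92^2 * 0.9293 / 9.81
R = 357.9664 * 0.9293 / 9.81 = 33.9087 m

33.9087 m


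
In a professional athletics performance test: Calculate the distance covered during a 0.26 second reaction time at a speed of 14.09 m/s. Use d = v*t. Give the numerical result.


d = v * t
d = 14.09 * 0.26
d = 3.6634 m

3.6634 m


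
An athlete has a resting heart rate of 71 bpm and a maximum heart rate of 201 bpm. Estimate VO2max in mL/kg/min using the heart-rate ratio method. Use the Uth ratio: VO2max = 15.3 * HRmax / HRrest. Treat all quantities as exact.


VO2max = 15.3 * HRmax / HRrest
VO2max = 15.3 * 201 / 71
VO2max = 3075.3 / 71 = 43.3141 mL/kg/min

43.3141 mL/kg/min


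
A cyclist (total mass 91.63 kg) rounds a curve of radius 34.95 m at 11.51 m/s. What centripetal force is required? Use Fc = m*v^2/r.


Fc = m * v^2 / r
v^2 = 11.51^2 = 132.4801
Fc = 91.63 * 132.4801 / 34.95
Fc = 12139.1516 / 34.95 = 347.3291 N

347.3291 N


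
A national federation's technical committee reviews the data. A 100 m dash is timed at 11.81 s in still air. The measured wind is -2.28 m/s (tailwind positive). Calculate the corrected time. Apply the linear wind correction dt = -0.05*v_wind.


dt = -0.05 * v_wind = -0.05 * -2.28 = 0.114 s
t_corrected = t_still + dt = 11.81 + (0.114)
t_corrected = 11.924 s

11.924 s


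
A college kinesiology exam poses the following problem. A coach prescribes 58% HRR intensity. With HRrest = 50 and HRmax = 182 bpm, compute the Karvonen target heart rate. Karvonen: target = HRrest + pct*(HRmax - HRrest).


Target = HRrest + pct*(HRmax - HRrest)
Heart rate reserve = HRmax - HRrest = 182 - 50 = 132 bpm
Fraction = 58% = 0.58
Target = 50 + 0.58 * 132
Target = 50 + 76.56 = 126.56 bpm

126.56 bpm


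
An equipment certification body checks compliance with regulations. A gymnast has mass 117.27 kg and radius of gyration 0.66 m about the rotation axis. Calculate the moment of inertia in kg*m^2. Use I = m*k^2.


I = m * k^2
I = 117.27 * 0.66^2
I = 117.27 * 0.4356 = 51.0828 kg*m^2

51.0828 kg*m^2


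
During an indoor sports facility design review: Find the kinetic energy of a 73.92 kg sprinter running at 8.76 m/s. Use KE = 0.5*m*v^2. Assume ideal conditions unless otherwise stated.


KE = 0.5 * m * v^2
KE = 0.5 * 73.92 * 8.76^2
KE = 0.5 * 73.92 * 76.7376 = 2836.2217 J

2836.2217 J


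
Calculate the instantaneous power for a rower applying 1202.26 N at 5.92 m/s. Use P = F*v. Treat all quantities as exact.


P = F * v
P = 1202.26 * 5.92
P = 7117.3792 W

7117.3792 W


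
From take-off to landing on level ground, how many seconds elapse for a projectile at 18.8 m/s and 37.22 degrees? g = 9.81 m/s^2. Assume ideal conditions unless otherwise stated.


T = 2*v*sin(theta)/g
sin(theta) = sin(37.22 deg) = 0.6049
T = 2*18.8*0.6049 / 9.81
T = 22.7434 / 9.81 = 2.3184 s

2.3184 s


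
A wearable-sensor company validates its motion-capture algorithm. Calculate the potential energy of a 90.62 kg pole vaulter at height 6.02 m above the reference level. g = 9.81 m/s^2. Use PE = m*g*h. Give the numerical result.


PE = m * g * h
PE = 90.62 * 9.81 * 6.02
PE = 888.9822 * 6.02 = 5351.6728 J

5351.6728 J


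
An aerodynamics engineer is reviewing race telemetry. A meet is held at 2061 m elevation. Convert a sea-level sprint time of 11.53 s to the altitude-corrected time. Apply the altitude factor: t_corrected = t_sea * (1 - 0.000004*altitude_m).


Correction factor = 1 - 0.000004 * 2061 = 0.991756
t_corrected = t_sea * factor = 11.53 * 0.991756
t_corrected = 11.4349 s

11.4349 s


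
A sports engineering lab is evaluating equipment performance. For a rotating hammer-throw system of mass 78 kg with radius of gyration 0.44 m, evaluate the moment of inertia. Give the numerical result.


I = m * k^2
I = 78 * 0.44^2
I = 78 * 0.1936 = 15.1008 kg*m^2

15.1008 kg*m^2


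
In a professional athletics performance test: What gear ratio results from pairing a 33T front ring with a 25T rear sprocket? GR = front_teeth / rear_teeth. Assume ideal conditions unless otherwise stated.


GR = front_teeth / rear_teeth
GR = 33 / 25
GR = 1.32

1.32


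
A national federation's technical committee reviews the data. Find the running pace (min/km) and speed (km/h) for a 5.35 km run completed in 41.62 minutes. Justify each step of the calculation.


Pace = time / distance = 41.62 min / 5.35 km = 7.7794 min/km
Speed = distance / time_in_hours = 5.35 / 0.6937 hr
Speed = 7.7126 km/h

7.7794 min/km, 7.7126 km/h


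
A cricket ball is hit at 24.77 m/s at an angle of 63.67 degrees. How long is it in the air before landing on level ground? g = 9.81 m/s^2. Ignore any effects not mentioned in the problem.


T = 2*v*sin(theta)/g
sin(theta) = sin(63.67 deg) = 0.8963
T = 2*24.77*0.8963 / 9.81
T = 44.4004 / 9.81 = 4.526 s

4.526 s


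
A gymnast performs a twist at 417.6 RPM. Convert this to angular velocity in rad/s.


omega = RPM * 2 * pi / 60
omega = 417.6 * 2 * 3.14159 / 60
omega = 2623.8582 / 60 = 43.731 rad/s

43.731 rad/s


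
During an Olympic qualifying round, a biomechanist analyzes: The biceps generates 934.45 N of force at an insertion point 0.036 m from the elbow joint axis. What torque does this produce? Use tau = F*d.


tau = F * d
tau = 934.45 * 0.036
tau = 33.6402 N*m

33.6402 N*m


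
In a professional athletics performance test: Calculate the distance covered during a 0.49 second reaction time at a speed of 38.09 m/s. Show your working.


d = v * t
d = 38.09 * 0.49
d = 18.6641 m

18.6641 m


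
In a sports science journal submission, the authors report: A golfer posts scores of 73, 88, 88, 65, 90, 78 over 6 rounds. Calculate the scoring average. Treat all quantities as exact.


Average = sum / n
Sum = 482
Average = 482 / 6 = 80.3333

80.3333


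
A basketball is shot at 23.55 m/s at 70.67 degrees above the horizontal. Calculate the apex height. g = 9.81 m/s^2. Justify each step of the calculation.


H = (v*sin(theta))^2 / (2*g)
vy = v*sin(theta) = 23.55 * sin(70.67 deg) = 22.2224 m/s
H = vy^2 / (2*g) = 493.8366 / (2*9.81)
H = 493.8366 / 19.62 = 25.1701 m

25.1701 m


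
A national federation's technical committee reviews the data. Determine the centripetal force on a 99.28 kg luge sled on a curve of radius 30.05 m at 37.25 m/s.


Fc = m * v^2 / r
v^2 = 37.25^2 = 1387.5625
Fc = 99.28 * 1387.5625 / 30.05
Fc = 137757.205 / 30.05 = 4584.2664 N

4584.2664 N


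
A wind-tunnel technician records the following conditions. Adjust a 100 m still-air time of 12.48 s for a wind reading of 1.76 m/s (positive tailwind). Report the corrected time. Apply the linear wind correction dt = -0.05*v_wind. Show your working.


dt = -0.05 * v_wind = -0.05 * 1.76 = -0.088 s
t_corrected = t_still + dt = 12.48 + (-0.088)
t_corrected = 12.392 s

12.392 s


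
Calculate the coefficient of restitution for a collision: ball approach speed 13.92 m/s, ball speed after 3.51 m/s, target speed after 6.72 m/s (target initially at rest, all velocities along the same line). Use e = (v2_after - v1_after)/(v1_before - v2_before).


e = (v2_after - v1_after) / (v1_before - v2_before)
Numerator = 6.72 - 3.51 = 3.21
Denominator = 13.92 - 0 = 13.92
e = 3.21 / 13.92 = 0.2306

0.2306


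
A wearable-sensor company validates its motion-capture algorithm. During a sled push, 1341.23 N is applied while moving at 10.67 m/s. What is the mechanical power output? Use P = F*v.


P = F * v
P = 1341.23 * 10.67
P = 14310.9241 W

14310.9241 W


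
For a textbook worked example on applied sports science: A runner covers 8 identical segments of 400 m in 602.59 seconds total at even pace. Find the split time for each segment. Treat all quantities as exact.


Split time = total_time / n_laps = 602.59 / 8
Split time = 75.3238 s per lap

75.3238 s


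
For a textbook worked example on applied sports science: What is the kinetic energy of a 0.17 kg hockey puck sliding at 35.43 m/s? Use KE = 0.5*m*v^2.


KE = 0.5 * m * v^2
KE = 0.5 * 0.17 * 35.43^2
KE = 0.5 * 0.17 * 1255.2849 = 106.6992 J

106.6992 J


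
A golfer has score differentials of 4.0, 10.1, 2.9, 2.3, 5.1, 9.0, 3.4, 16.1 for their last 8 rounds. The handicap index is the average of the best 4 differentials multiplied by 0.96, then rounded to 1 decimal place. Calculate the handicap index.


All differentials: 4.0, 10.1, 2.9, 2.3, 5.1, 9.0, 3.4, 16.1
Sorted: 2.3, 2.9, 3.4, 4.0, 5.1, 9.0, 10.1, 16.1
Best 4: 2.3, 2.9, 3.4, 4.0
Average of best = 12.6 / 4 = 3.15
Raw index = 3.15 * 0.96 = 3.024
Handicap index = round(3.024, 1) = 3.0

3.0


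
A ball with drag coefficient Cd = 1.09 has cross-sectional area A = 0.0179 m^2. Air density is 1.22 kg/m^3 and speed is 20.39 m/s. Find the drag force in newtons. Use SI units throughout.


Fd = 0.5 * Cd * rho * A * v^2
Fd = 0.5 * 1.09 * 1.22 * 0.0179 * 20.39^2
v^2 = 415.7521
Fd = 0.5 * 1.09 * 1.22 * 0.0179 * 415.7521 = 4.9482 N

4.9482 N


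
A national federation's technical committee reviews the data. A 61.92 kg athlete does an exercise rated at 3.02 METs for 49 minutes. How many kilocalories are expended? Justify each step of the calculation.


kcal = MET * mass * time_hr
Convert time: 49 min = 0.8167 hr
kcal = 3.02 * 61.92 * 0.8167
kcal = 152.7154 kcal

152.7154 kcal


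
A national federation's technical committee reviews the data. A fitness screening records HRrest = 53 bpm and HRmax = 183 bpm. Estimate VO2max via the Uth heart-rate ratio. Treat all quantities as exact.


VO2max = 15.3 * HRmax / HRrest
VO2max = 15.3 * 183 / 53
VO2max = 2799.9 / 53 = 52.8283 mL/kg/min

52.8283 mL/kg/min


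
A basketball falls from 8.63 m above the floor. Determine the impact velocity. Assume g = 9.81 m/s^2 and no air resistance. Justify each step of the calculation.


v = sqrt(2 * g * h)
v = sqrt(2 * 9.81 * 8.63)
v = sqrt(169.3206) = 13.0123 m/s

13.0123 m/s


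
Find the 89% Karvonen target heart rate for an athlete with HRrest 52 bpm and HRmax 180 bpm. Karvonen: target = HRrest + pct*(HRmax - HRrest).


Target = HRrest + pct*(HRmax - HRrest)
Heart rate reserve = HRmax - HRrest = 180 - 52 = 128 bpm
Fraction = 89% = 0.89
Target = 52 + 0.89 * 128
Target = 52 + 113.92 = 165.92 bpm

165.92 bpm


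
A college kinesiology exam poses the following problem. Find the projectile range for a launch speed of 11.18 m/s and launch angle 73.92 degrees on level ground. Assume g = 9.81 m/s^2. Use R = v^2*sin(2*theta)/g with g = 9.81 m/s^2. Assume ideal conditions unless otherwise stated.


R = v^2 * sin(2*theta) / g
Convert angle to radians: theta = 73.92 deg = 1.2901 rad
sin(2*theta) = sin(2.5803) = 0.5323
R = 11.18^2 * 0.5323 / 9.81
R = 124.9924 * 0.5323 / 9.81 = 6.782 m

6.782 m


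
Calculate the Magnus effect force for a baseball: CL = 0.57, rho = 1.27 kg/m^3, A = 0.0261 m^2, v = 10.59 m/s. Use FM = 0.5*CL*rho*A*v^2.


FM = 0.5 * CL * rho * A * v^2
FM = 0.5 * 0.57 * 1.27 * 0.0261 * 10.59^2
v^2 = 112.1481
FM = 0.5 * 0.57 * 1.27 * 0.0261 * 112.1481 = 1.0595 N

1.0595 N


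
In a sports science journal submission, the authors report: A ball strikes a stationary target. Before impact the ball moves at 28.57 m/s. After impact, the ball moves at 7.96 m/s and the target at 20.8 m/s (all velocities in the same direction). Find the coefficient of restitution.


e = (v2_after - v1_after) / (v1_before - v2_before)
Numerator = 20.8 - 7.96 = 12.84
Denominator = 28.57 - 0 = 28.57
e = 12.84 / 28.57 = 0.4494

0.4494


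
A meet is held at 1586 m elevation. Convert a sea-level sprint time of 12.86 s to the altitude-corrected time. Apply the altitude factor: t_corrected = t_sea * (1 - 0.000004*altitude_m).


Correction factor = 1 - 0.000004 * 1586 = 0.993656
t_corrected = t_sea * factor = 12.86 * 0.993656
t_corrected = 12.7784 s

12.7784 s


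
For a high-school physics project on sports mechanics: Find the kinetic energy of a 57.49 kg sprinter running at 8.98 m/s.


KE = 0.5 * m * v^2
KE = 0.5 * 57.49 * 8.98^2
KE = 0.5 * 57.49 * 80.6404 = 2318.0083 J

2318.0083 J


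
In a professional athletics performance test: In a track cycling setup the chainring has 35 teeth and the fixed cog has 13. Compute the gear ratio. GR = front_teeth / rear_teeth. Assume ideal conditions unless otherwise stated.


GR = front_teeth / rear_teeth
GR = 35 / 13
GR = 2.6923

2.6923


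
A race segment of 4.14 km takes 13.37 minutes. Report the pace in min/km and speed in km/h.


Pace = time / distance = 13.37 min / 4.14 km = 3.2295 min/km
Speed = distance / time_in_hours = 4.14 / 0.2228 hr
Speed = 18.5789 km/h

3.2295 min/km, 18.5789 km/h


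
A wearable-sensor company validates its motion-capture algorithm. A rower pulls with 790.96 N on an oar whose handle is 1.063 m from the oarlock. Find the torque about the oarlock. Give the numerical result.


tau = F * d
tau = 790.96 * 1.063
tau = 840.7905 N*m

840.7905 N*m


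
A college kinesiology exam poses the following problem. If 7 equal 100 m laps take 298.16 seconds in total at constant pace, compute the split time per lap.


Split time = total_time / n_laps = 298.16 / 7
Split time = 42.5943 s per lap

42.5943 s


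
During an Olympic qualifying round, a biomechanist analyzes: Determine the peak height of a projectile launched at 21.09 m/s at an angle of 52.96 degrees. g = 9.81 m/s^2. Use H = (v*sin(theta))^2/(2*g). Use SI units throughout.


H = (v*sin(theta))^2 / (2*g)
vy = v*sin(theta) = 21.09 * sin(52.96 deg) = 16.8344 m/s
H = vy^2 / (2*g) = 283.3956 / (2*9.81)
H = 283.3956 / 19.62 = 14.4442 m

14.4442 m


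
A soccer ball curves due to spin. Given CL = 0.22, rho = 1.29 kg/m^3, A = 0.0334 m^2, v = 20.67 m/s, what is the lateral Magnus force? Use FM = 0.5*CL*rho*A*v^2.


FM = 0.5 * CL * rho * A * v^2
FM = 0.5 * 0.22 * 1.29 * 0.0334 * 20.67^2
v^2 = 427.2489
FM = 0.5 * 0.22 * 1.29 * 0.0334 * 427.2489 = 2.0249 N

2.0249 N


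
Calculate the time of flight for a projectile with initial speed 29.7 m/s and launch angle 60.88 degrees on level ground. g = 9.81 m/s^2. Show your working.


T = 2*v*sin(theta)/g
sin(theta) = sin(60.88 deg) = 0.8736
T = 2*29.7*0.8736 / 9.81
T = 51.892 / 9.81 = 5.2897 s

5.2897 s


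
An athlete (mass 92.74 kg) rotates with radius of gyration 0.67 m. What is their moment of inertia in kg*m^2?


I = m * k^2
I = 92.74 * 0.67^2
I = 92.74 * 0.4489 = 41.631 kg*m^2

41.631 kg*m^2


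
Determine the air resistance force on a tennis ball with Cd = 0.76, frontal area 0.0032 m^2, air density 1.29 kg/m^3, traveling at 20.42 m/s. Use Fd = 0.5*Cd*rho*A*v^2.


Fd = 0.5 * Cd * rho * A * v^2
Fd = 0.5 * 0.76 * 1.29 * 0.0032 * 20.42^2
v^2 = 416.9764
Fd = 0.5 * 0.76 * 1.29 * 0.0032 * 416.9764 = 0.6541 N

0.6541 N


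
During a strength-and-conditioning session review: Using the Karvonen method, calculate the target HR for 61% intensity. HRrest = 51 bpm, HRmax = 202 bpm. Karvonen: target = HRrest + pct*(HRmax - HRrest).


Target = HRrest + pct*(HRmax - HRrest)
Heart rate reserve = HRmax - HRrest = 202 - 51 = 151 bpm
Fraction = 61% = 0.61
Target = 51 + 0.61 * 151
Target = 51 + 92.11 = 143.11 bpm

143.11 bpm


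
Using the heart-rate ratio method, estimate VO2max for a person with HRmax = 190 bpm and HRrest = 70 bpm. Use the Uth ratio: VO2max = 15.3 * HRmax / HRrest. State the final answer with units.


VO2max = 15.3 * HRmax / HRrest
VO2max = 15.3 * 190 / 70
VO2max = 2907 / 70 = 41.5286 mL/kg/min

41.5286 mL/kg/min


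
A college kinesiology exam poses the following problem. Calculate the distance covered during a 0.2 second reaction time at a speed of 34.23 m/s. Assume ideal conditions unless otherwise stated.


d = v * t
d = 34.23 * 0.2
d = 6.846 m

6.846 m


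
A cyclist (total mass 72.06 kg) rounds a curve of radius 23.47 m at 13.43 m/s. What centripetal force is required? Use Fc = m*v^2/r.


Fc = m * v^2 / r
v^2 = 13.43^2 = 180.3649
Fc = 72.06 * 180.3649 / 23.47
Fc = 12997.0947 / 23.47 = 553.7748 N

553.7748 N


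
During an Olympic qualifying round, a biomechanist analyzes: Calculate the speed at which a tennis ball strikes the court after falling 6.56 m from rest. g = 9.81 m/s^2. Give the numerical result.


v = sqrt(2 * g * h)
v = sqrt(2 * 9.81 * 6.56)
v = sqrt(128.7072) = 11.3449 m/s

11.3449 m/s


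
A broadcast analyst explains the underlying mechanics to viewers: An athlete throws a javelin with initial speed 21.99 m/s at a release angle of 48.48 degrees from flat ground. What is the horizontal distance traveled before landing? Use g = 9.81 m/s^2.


R = v^2 * sin(2*theta) / g
Convert angle to radians: theta = 48.48 deg = 0.8461 rad
sin(2*theta) = sin(1.6923) = 0.9926
R = 21.99^2 * 0.9926 / 9.81
R = 483.5601 * 0.9926 / 9.81 = 48.9293 m

48.9293 m


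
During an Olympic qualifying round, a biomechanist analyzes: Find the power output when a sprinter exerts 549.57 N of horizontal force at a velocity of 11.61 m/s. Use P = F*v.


P = F * v
P = 549.57 * 11.61
P = 6380.5077 W

6380.5077 W


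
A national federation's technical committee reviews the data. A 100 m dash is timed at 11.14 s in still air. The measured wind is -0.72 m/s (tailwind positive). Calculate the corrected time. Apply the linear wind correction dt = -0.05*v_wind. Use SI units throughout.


dt = -0.05 * v_wind = -0.05 * -0.72 = 0.036 s
t_corrected = t_still + dt = 11.14 + (0.036)
t_corrected = 11.176 s

11.176 s


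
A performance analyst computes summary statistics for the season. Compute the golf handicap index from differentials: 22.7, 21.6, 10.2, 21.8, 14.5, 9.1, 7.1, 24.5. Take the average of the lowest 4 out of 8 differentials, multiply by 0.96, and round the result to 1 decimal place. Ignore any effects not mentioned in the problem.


All differentials: 22.7, 21.6, 10.2, 21.8, 14.5, 9.1, 7.1, 24.5
Sorted: 7.1, 9.1, 10.2, 14.5, 21.6, 21.8, 22.7, 24.5
Best 4: 7.1, 9.1, 10.2, 14.5
Average of best = 40.9 / 4 = 10.225
Raw index = 10.225 * 0.96 = 9.816
Handicap index = round(9.816, 1) = 9.8

9.8


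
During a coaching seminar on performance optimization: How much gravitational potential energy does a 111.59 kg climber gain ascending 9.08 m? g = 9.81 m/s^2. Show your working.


PE = m * g * h
PE = 111.59 * 9.81 * 9.08
PE = 1094.6979 * 9.08 = 9939.8569 J

9939.8569 J


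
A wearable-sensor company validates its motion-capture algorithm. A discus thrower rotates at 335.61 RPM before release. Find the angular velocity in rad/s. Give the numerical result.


omega = RPM * 2 * pi / 60
omega = 335.61 * 2 * 3.14159 / 60
omega = 2108.6998 / 60 = 35.145 rad/s

35.145 rad/s


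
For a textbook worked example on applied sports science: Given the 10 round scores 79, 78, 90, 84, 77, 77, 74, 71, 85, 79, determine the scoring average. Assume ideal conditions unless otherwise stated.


Average = sum / n
Sum = 794
Average = 794 / 10 = 79.4

79.4


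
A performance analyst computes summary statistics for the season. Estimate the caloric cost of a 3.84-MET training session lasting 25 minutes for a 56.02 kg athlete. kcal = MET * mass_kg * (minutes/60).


kcal = MET * mass * time_hr
Convert time: 25 min = 0.4167 hr
kcal = 3.84 * 56.02 * 0.4167
kcal = 89.632 kcal

89.632 kcal


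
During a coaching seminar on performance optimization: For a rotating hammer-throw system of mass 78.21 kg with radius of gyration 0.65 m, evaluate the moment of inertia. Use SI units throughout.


I = m * k^2
I = 78.21 * 0.65^2
I = 78.21 * 0.4225 = 33.0437 kg*m^2

33.0437 kg*m^2


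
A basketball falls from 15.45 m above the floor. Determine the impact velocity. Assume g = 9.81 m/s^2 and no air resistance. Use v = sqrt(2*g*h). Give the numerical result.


v = sqrt(2 * g * h)
v = sqrt(2 * 9.81 * 15.45)
v = sqrt(303.129) = 17.4106 m/s

17.4106 m/s


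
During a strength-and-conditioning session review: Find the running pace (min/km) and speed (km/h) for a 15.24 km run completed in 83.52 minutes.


Pace = time / distance = 83.52 min / 15.24 km = 5.4803 min/km
Speed = distance / time_in_hours = 15.24 / 1.392 hr
Speed = 10.9483 km/h

5.4803 min/km, 10.9483 km/h


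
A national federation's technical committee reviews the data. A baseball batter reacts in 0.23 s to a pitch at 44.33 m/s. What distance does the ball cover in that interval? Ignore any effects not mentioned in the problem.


d = v * t
d = 44.33 * 0.23
d = 10.1959 m

10.1959 m


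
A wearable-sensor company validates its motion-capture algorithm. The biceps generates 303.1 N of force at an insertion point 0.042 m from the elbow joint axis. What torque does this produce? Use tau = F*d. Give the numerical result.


tau = F * d
tau = 303.1 * 0.042
tau = 12.7302 N*m

12.7302 N*m


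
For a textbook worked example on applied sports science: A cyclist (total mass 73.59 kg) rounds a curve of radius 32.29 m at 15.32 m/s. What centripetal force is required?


Fc = m * v^2 / r
v^2 = 15.32^2 = 234.7024
Fc = 73.59 * 234.7024 / 32.29
Fc = 17271.7496 / 32.29 = 534.8947 N

534.8947 N


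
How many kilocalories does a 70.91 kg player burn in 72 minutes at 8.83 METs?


kcal = MET * mass * time_hr
Convert time: 72 min = 1.2 hr
kcal = 8.83 * 70.91 * 1.2
kcal = 751.3624 kcal

751.3624 kcal


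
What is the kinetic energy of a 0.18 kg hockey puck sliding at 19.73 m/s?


KE = 0.5 * m * v^2
KE = 0.5 * 0.18 * 19.73^2
KE = 0.5 * 0.18 * 389.2729 = 35.0346 J

35.0346 J


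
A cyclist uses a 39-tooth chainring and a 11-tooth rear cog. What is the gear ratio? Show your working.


GR = front_teeth / rear_teeth
GR = 39 / 11
GR = 3.5455

3.5455


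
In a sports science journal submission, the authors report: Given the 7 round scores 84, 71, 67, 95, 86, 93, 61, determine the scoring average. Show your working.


Average = sum / n
Sum = 557
Average = 557 / 7 = 79.5714

79.5714


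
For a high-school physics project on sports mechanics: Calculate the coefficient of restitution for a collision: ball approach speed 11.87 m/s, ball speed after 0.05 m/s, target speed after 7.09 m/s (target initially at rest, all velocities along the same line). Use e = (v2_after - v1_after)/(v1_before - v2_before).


e = (v2_after - v1_after) / (v1_before - v2_before)
Numerator = 7.09 - 0.05 = 7.04
Denominator = 11.87 - 0 = 11.87
e = 7.04 / 11.87 = 0.5931

0.5931


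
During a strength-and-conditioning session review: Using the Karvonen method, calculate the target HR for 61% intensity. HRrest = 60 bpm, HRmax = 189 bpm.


Target = HRrest + pct*(HRmax - HRrest)
Heart rate reserve = HRmax - HRrest = 189 - 60 = 129 bpm
Fraction = 61% = 0.61
Target = 60 + 0.61 * 129
Target = 60 + 78.69 = 138.69 bpm

138.69 bpm


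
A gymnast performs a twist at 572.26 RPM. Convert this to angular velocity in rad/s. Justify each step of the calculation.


omega = RPM * 2 * pi / 60
omega = 572.26 * 2 * 3.14159 / 60
omega = 3595.6156 / 60 = 59.9269 rad/s

59.9269 rad/s


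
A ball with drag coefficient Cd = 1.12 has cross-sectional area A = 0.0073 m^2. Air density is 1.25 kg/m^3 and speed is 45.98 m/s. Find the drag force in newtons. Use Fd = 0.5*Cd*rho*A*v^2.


Fd = 0.5 * Cd * rho * A * v^2
Fd = 0.5 * 1.12 * 1.25 * 0.0073 * 45.98^2
v^2 = 2114.1604
Fd = 0.5 * 1.12 * 1.25 * 0.0073 * 2114.1604 = 10.8034 N

10.8034 N


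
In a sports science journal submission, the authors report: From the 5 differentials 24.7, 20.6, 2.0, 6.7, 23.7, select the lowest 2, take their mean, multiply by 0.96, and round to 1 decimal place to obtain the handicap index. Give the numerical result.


All differentials: 24.7, 20.6, 2.0, 6.7, 23.7
Sorted: 2.0, 6.7, 20.6, 23.7, 24.7
Best 2: 2.0, 6.7
Average of best = 8.7 / 2 = 4.35
Raw index = 4.35 * 0.96 = 4.176
Handicap index = round(4.176, 1) = 4.2

4.2


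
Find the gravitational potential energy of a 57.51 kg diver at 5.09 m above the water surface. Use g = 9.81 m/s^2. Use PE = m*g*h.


PE = m * g * h
PE = 57.51 * 9.81 * 5.09
PE = 564.1731 * 5.09 = 2871.6411 J

2871.6411 J


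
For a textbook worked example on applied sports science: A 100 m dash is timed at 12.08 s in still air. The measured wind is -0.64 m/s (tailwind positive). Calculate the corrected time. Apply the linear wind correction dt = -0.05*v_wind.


dt = -0.05 * v_wind = -0.05 * -0.64 = 0.032 s
t_corrected = t_still + dt = 12.08 + (0.032)
t_corrected = 12.112 s

12.112 s


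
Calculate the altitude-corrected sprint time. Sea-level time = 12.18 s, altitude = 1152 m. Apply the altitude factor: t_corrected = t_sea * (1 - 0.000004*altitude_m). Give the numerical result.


Correction factor = 1 - 0.000004 * 1152 = 0.995392
t_corrected = t_sea * factor = 12.18 * 0.995392
t_corrected = 12.1239 s

12.1239 s


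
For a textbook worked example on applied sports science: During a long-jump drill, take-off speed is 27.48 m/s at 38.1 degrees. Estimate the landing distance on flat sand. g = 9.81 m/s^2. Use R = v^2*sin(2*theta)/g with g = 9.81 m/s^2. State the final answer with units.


R = v^2 * sin(2*theta) / g
Convert angle to radians: theta = 38.1 deg = 0.665 rad
sin(2*theta) = sin(1.3299) = 0.9711
R = 27.48^2 * 0.9711 / 9.81
R = 755.1504 * 0.9711 / 9.81 = 74.7556 m

74.7556 m


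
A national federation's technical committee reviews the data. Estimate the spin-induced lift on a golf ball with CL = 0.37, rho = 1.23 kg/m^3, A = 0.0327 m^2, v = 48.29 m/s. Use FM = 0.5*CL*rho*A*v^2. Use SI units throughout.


FM = 0.5 * CL * rho * A * v^2
FM = 0.5 * 0.37 * 1.23 * 0.0327 * 48.29^2
v^2 = 2331.9241
FM = 0.5 * 0.37 * 1.23 * 0.0327 * 2331.9241 = 17.3516 N

17.3516 N
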